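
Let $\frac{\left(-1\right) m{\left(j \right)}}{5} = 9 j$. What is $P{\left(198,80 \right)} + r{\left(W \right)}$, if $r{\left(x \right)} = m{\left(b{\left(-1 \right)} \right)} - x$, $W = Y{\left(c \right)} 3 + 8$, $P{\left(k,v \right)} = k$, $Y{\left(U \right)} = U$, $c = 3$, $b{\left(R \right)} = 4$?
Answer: $1$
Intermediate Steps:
$m{\left(j \right)} = - 45 j$ ($m{\left(j \right)} = - 5 \cdot 9 j = - 45 j$)
$W = 17$ ($W = 3 \cdot 3 + 8 = 9 + 8 = 17$)
$r{\left(x \right)} = -180 - x$ ($r{\left(x \right)} = \left(-45\right) 4 - x = -180 - x$)
$P{\left(198,80 \right)} + r{\left(W \right)} = 198 - 197 = 1$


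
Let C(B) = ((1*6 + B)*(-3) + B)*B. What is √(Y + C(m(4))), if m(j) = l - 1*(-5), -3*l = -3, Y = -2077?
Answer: I*√2257 ≈ 47.508*I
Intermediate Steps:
l = 1 (l = -⅓*(-3) = 1)
m(j) = 6 (m(j) = 1 - 1*(-5) = 1 + 5 = 6)
C(B) = B*(-18 - 2*B) (C(B) = ((6 + B)*(-3) + B)*B = ((-18 - 3*B) + B)*B = (-18 - 2*B)*B = B*(-18 - 2*B))
√(Y + C(m(4))) = √(-2077 - 2*6*(9 + 6)) = √(-2077 - 2*6*15) = √(-2077 - 180) = √(-2257) = I*√2257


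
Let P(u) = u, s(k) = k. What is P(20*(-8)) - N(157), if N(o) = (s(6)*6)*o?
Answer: -5812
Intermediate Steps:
N(o) = 36*o (N(o) = (6*6)*o = 36*o)
P(20*(-8)) - N(157) = 20*(-8) - 36*157 = -160 - 1*5652 = -160 - 5652 = -5812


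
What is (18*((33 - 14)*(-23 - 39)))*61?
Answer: -1293444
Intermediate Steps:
(18*((33 - 14)*(-23 - 39)))*61 = (18*(19*(-62)))*61 = (18*(-1178))*61 = -21204*61 = -1293444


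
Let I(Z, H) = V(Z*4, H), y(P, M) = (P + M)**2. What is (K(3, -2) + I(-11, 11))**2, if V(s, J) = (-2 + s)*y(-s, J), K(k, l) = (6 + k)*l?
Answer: 19367732224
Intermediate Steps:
y(P, M) = (M + P)**2
K(k, l) = l*(6 + k)
V(s, J) = (J - s)**2*(-2 + s) (V(s, J) = (-2 + s)*(J - s)**2 = (J - s)**2*(-2 + s))
I(Z, H) = (H - 4*Z)**2*(-2 + 4*Z) (I(Z, H) = (H - Z*4)**2*(-2 + Z*4) = (H - 4*Z)**2*(-2 + 4*Z))
(K(3, -2) + I(-11, 11))**2 = (-2*(6 + 3) + (11 - 4*(-11))**2*(-2 + 4*(-11)))**2 = (-2*9 + (11 + 44)**2*(-2 - 44))**2 = (-18 + 55**2*(-46))**2 = (-18 + 3025*(-46))**2 = (-18 - 139150)**2 = (-139168)**2 = 19367732224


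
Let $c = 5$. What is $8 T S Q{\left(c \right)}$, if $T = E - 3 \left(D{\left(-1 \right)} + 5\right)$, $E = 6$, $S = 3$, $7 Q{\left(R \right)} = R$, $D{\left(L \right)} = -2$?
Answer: $- \frac{360}{7} \approx -51.429$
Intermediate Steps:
$Q{\left(R \right)} = \frac{R}{7}$
$T = -3$ ($T = 6 - 3 \left(-2 + 5\right) = 6 - 9 = -3$)
$8 T S Q{\left(c \right)} = 8 \left(-3\right) 3 \cdot \frac{1}{7} \cdot 5 = - 24 \cdot 3 \cdot \frac{5}{7} = \left(-24\right) \frac{15}{7} = - \frac{360}{7}$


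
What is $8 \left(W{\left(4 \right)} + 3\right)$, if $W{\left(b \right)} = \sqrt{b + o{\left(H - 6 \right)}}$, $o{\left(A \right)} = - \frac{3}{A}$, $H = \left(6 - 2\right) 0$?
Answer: $24 + 12 \sqrt{2} \approx 40.971$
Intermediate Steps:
$H = 0$ ($H = 4 \cdot 0 = 0$)
$W{\left(b \right)} = \sqrt{\frac{1}{2} + b}$ ($W{\left(b \right)} = \sqrt{b - \frac{3}{0 - 6}} = \sqrt{b - \frac{3}{-6}} = \sqrt{b - - \frac{1}{2}} = \sqrt{b + \frac{1}{2}} = \sqrt{\frac{1}{2} + b}$)
$8 \left(W{\left(4 \right)} + 3\right) = 8 \left(\frac{\sqrt{2 + 4 \cdot 4}}{2} + 3\right) = 8 \left(\frac{\sqrt{2 + 16}}{2} + 3\right) = 8 \left(\frac{\sqrt{18}}{2} + 3\right) = 8 \left(\frac{3 \sqrt{2}}{2} + 3\right) = 8 \left(3 + \frac{3 \sqrt{2}}{2}\right) = 24 + 12 \sqrt{2}$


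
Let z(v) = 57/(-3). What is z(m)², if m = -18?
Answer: 361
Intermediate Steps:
z(v) = -19 (z(v) = 57*(-⅓) = -19)
z(m)² = (-19)² = 361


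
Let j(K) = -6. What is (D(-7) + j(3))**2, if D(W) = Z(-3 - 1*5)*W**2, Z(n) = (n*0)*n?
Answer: 36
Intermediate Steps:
Z(n) = 0 (Z(n) = 0*n = 0)
D(W) = 0 (D(W) = 0*W**2 = 0)
(D(-7) + j(3))**2 = (0 - 6)**2 = (-6)**2 = 36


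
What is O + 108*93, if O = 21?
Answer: 10065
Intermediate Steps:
O + 108*93 = 21 + 108*93 = 21 + 10044 = 10065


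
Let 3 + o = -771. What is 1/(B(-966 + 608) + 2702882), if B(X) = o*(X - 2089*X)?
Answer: -1/575865214 ≈ -1.7365e-9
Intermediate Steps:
o = -774 (o = -3 - 771 = -774)
B(X) = 1616112*X (B(X) = -774*(X - 2089*X) = -(-1616112)*X = 1616112*X)
1/(B(-966 + 608) + 2702882) = 1/(1616112*(-966 + 608) + 2702882) = 1/(1616112*(-358) + 2702882) = 1/(-578568096 + 2702882) = 1/(-575865214) = -1/575865214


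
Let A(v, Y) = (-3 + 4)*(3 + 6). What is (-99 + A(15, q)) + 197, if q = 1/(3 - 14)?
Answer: 107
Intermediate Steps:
q = -1/11 (q = 1/(-11) = -1/11 ≈ -0.090909)
A(v, Y) = 9 (A(v, Y) = 1*9 = 9)
(-99 + A(15, q)) + 197 = (-99 + 9) + 197 = -90 + 197 = 107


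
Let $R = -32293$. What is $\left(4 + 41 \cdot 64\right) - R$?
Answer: $34921$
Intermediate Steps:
$\left(4 + 41 \cdot 64\right) - R = \left(4 + 41 \cdot 64\right) - -32293 = \left(4 + 2624\right) + 32293 = 2628 + 32293 = 34921$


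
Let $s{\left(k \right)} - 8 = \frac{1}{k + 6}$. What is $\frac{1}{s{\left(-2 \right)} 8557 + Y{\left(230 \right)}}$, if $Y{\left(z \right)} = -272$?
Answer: $\frac{4}{281293} \approx 1.422 \cdot 10^{-5}$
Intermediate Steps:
$s{\left(k \right)} = 8 + \frac{1}{6 + k}$ ($s{\left(k \right)} = 8 + \frac{1}{k + 6} = 8 + \frac{1}{6 + k}$)
$\frac{1}{s{\left(-2 \right)} 8557 + Y{\left(230 \right)}} = \frac{1}{\frac{49 + 8 \left(-2\right)}{6 - 2} \cdot 8557 - 272} = \frac{1}{\frac{49 - 16}{4} \cdot 8557 - 272} = \frac{1}{\frac{1}{4} \cdot 33 \cdot 8557 - 272} = \frac{1}{\frac{33}{4} \cdot 8557 - 272} = \frac{1}{\frac{282381}{4} - 272} = \frac{1}{\frac{281293}{4}} = \frac{4}{281293}$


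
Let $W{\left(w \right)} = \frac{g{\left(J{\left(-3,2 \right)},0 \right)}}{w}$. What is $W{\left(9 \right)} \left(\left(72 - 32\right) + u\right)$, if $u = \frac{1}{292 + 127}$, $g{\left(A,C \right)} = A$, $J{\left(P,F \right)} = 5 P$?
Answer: $- \frac{27935}{419} \approx -66.671$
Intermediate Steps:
$W{\left(w \right)} = - \frac{15}{w}$ ($W{\left(w \right)} = \frac{5 \left(-3\right)}{w} = - \frac{15}{w}$)
$u = \frac{1}{419} \approx 0.0023866$
$W{\left(9 \right)} \left(\left(72 - 32\right) + u\right) = - \frac{15}{9} \left(\left(72 - 32\right) + \frac{1}{419}\right) = \left(-15\right) \frac{1}{9} \left(\left(72 - 32\right) + \frac{1}{419}\right) = - \frac{5 \left(40 + \frac{1}{419}\right)}{3} = \left(- \frac{5}{3}\right) \frac{16761}{419} = - \frac{27935}{419}$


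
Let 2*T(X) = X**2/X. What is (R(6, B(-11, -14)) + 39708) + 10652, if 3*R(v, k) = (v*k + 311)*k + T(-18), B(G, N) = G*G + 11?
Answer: 98889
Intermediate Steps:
B(G, N) = 11 + G**2 (B(G, N) = G**2 + 11 = 11 + G**2)
T(X) = X/2 (T(X) = (X**2/X)/2 = X/2)
R(v, k) = -3 + k*(311 + k*v)/3 (R(v, k) = ((v*k + 311)*k + (1/2)*(-18))/3 = ((k*v + 311)*k - 9)/3 = ((311 + k*v)*k - 9)/3 = (k*(311 + k*v) - 9)/3 = (-9 + k*(311 + k*v))/3 = -3 + k*(311 + k*v)/3)
(R(6, B(-11, -14)) + 39708) + 10652 = ((-3 + 311*(11 + (-11)**2)/3 + (1/3)*6*(11 + (-11)**2)**2) + 39708) + 10652 = ((-3 + 311*(11 + 121)/3 + (1/3)*6*(11 + 121)**2) + 39708) + 10652 = ((-3 + (311/3)*132 + (1/3)*6*132**2) + 39708) + 10652 = ((-3 + 13684 + (1/3)*6*17424) + 39708) + 10652 = ((-3 + 13684 + 34848) + 39708) + 10652 = (48529 + 39708) + 10652 = 88237 + 10652 = 98889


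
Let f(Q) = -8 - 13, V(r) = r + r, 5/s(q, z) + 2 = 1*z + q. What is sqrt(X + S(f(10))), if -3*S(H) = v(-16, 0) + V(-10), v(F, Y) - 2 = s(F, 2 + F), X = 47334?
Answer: sqrt(27267870)/24 ≈ 217.58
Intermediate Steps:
s(q, z) = 5/(-2 + q + z) (s(q, z) = 5/(-2 + (1*z + q)) = 5/(-2 + (z + q)) = 5/(-2 + (q + z)) = 5/(-2 + q + z))
v(F, Y) = 2 + 5/(2*F) (v(F, Y) = 2 + 5/(-2 + F + (2 + F)) = 2 + 5/((2*F)) = 2 + 5*(1/(2*F)) = 2 + 5/(2*F))
V(r) = 2*r
f(Q) = -21
S(H) = 581/96 (S(H) = -((2 + (5/2)/(-16)) + 2*(-10))/3 = -((2 + (5/2)*(-1/16)) - 20)/3 = -((2 - 5/32) - 20)/3 = -(59/32 - 20)/3 = -1/3*(-581/32) = 581/96)
sqrt(X + S(f(10))) = sqrt(47334 + 581/96) = sqrt(4544645/96) = sqrt(27267870)/24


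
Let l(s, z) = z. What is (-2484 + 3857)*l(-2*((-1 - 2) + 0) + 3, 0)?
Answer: 0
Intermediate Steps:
(-2484 + 3857)*l(-2*((-1 - 2) + 0) + 3, 0) = (-2484 + 3857)*0 = 1373*0 = 0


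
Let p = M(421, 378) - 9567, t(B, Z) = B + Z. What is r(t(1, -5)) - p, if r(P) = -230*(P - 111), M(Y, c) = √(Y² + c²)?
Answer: 36017 - 5*√12805 ≈ 35451.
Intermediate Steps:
r(P) = 25530 - 230*P (r(P) = -230*(-111 + P) = 25530 - 230*P)
p = -9567 + 5*√12805 (p = √(421² + 378²) - 9567 = √(177241 + 142884) - 9567 = √320125 - 9567 = 5*√12805 - 9567 = -9567 + 5*√12805 ≈ -9001.2)
r(t(1, -5)) - p = (25530 - 230*(1 - 5)) - (-9567 + 5*√12805) = (25530 - 230*(-4)) + (9567 - 5*√12805) = (25530 + 920) + (9567 - 5*√12805) = 26450 + (9567 - 5*√12805) = 36017 - 5*√12805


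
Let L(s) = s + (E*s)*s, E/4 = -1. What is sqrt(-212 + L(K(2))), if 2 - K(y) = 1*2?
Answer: 2*I*sqrt(53) ≈ 14.56*I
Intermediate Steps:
E = -4 (E = 4*(-1) = -4)
K(y) = 0 (K(y) = 2 - 2 = 0)
L(s) = s - 4*s**2 (L(s) = s + (-4*s)*s = s - 4*s**2)
sqrt(-212 + L(K(2))) = sqrt(-212 + 0*(1 - 4*0)) = sqrt(-212 + 0*(1 + 0)) = sqrt(-212 + 0*1) = sqrt(-212 + 0) = sqrt(-212) = 2*I*sqrt(53)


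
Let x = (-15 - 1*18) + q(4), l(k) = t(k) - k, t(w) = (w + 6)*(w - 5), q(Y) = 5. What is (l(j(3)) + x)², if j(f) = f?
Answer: 2401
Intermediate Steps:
t(w) = (-5 + w)*(6 + w) (t(w) = (6 + w)*(-5 + w) = (-5 + w)*(6 + w))
l(k) = -30 + k² (l(k) = (-30 + k + k²) - k = -30 + k²)
x = -28 (x = (-15 - 1*18) + 5 = (-15 - 18) + 5 = -33 + 5 = -28)
(l(j(3)) + x)² = ((-30 + 3²) - 28)² = ((-30 + 9) - 28)² = (-21 - 28)² = (-49)² = 2401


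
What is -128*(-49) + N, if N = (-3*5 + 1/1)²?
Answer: 6468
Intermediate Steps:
N = 196 (N = (-15 + 1)² = (-14)² = 196)
-128*(-49) + N = -128*(-49) + 196 = 6272 + 196 = 6468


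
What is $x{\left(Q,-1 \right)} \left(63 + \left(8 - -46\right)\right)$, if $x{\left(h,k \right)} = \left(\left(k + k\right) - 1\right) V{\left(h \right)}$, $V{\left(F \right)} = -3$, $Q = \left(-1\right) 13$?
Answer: $1053$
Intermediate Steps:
$Q = -13$
$x{\left(h,k \right)} = 3 - 6 k$ ($x{\left(h,k \right)} = \left(\left(k + k\right) - 1\right) \left(-3\right) = \left(2 k - 1\right) \left(-3\right) = \left(-1 + 2 k\right) \left(-3\right) = 3 - 6 k$)
$x{\left(Q,-1 \right)} \left(63 + \left(8 - -46\right)\right) = \left(3 - -6\right) \left(63 + \left(8 - -46\right)\right) = \left(3 + 6\right) \left(63 + \left(8 + 46\right)\right) = 9 \left(63 + 54\right) = 9 \cdot 117 = 1053$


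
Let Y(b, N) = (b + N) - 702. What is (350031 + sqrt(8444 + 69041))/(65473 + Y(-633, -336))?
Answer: 350031/63802 + sqrt(77485)/63802 ≈ 5.4906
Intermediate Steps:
Y(b, N) = -702 + N + b (Y(b, N) = (N + b) - 702 = -702 + N + b)
(350031 + sqrt(8444 + 69041))/(65473 + Y(-633, -336)) = (350031 + sqrt(8444 + 69041))/(65473 + (-702 - 336 - 633)) = (350031 + sqrt(77485))/(65473 - 1671) = (350031 + sqrt(77485))/63802 = (350031 + sqrt(77485))*(1/63802) = 350031/63802 + sqrt(77485)/63802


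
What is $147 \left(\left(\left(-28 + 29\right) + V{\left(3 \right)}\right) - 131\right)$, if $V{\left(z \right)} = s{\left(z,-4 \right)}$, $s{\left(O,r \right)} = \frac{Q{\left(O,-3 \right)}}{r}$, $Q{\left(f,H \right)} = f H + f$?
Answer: $- \frac{37779}{2} \approx -18890.0$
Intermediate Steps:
$Q{\left(f,H \right)} = f + H f$ ($Q{\left(f,H \right)} = H f + f = f + H f$)
$s{\left(O,r \right)} = - \frac{2 O}{r}$ ($s{\left(O,r \right)} = \frac{O \left(1 - 3\right)}{r} = \frac{O \left(-2\right)}{r} = \frac{\left(-2\right) O}{r} = - \frac{2 O}{r}$)
$V{\left(z \right)} = \frac{z}{2}$ ($V{\left(z \right)} = - \frac{2 z}{-4} = \left(-2\right) z \left(- \frac{1}{4}\right) = \frac{z}{2}$)
$147 \left(\left(\left(-28 + 29\right) + V{\left(3 \right)}\right) - 131\right) = 147 \left(\left(\left(-28 + 29\right) + \frac{1}{2} \cdot 3\right) - 131\right) = 147 \left(\left(1 + \frac{3}{2}\right) - 131\right) = 147 \left(\frac{5}{2} - 131\right) = 147 \left(- \frac{257}{2}\right) = - \frac{37779}{2}$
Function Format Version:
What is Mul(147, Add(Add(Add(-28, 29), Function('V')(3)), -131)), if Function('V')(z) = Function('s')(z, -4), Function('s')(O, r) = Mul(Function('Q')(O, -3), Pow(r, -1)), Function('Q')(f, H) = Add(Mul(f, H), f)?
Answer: Rational(-37779, 2) ≈ -18890.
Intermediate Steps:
Function('Q')(f, H) = Add(f, Mul(H, f)) (Function('Q')(f, H) = Add(Mul(H, f), f) = Add(f, Mul(H, f)))
Function('s')(O, r) = Mul(-2, O, Pow(r, -1)) (Function('s')(O, r) = Mul(Mul(O, Add(1, -3)), Pow(r, -1)) = Mul(Mul(O, -2), Pow(r, -1)) = Mul(Mul(-2, O), Pow(r, -1)) = Mul(-2, O, Pow(r, -1)))
Function('V')(z) = Mul(Rational(1, 2), z) (Function('V')(z) = Mul(-2, z, Pow(-4, -1)) = Mul(-2, z, Rational(-1, 4)) = Mul(Rational(1, 2), z))
Mul(147, Add(Add(Add(-28, 29), Function('V')(3)), -131)) = Mul(147, Add(Add(Add(-28, 29), Mul(Rational(1, 2), 3)), -131)) = Mul(147, Add(Add(1, Rational(3, 2)), -131)) = Mul(147, Add(Rational(5, 2), -131)) = Mul(147, Rational(-257, 2)) = Rational(-37779, 2)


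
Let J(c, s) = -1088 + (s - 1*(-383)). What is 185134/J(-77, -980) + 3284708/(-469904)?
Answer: -23132485029/197947060 ≈ -116.86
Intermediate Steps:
J(c, s) = -705 + s (J(c, s) = -1088 + (s + 383) = -1088 + (383 + s) = -705 + s)
185134/J(-77, -980) + 3284708/(-469904) = 185134/(-705 - 980) + 3284708/(-469904) = 185134/(-1685) + 3284708*(-1/469904) = 185134*(-1/1685) - 821177/117476 = -185134/1685 - 821177/117476 = -23132485029/197947060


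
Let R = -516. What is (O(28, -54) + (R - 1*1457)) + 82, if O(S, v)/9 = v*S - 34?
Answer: -15805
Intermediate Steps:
O(S, v) = -306 + 9*S*v (O(S, v) = 9*(v*S - 34) = 9*(S*v - 34) = 9*(-34 + S*v) = -306 + 9*S*v)
(O(28, -54) + (R - 1*1457)) + 82 = ((-306 + 9*28*(-54)) + (-516 - 1*1457)) + 82 = ((-306 - 13608) + (-516 - 1457)) + 82 = (-13914 - 1973) + 82 = -15887 + 82 = -15805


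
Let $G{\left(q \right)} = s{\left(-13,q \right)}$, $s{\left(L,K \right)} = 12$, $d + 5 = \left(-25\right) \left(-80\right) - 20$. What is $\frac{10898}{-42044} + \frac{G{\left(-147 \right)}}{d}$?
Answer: $- \frac{10509511}{41518450} \approx -0.25313$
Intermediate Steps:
$d = 1975$ ($d = -5 - -1980 = -5 + \left(2000 - 20\right) = -5 + 1980 = 1975$)
$G{\left(q \right)} = 12$
$\frac{10898}{-42044} + \frac{G{\left(-147 \right)}}{d} = \frac{10898}{-42044} + \frac{12}{1975} = 10898 \left(- \frac{1}{42044}\right) + 12 \cdot \frac{1}{1975} = - \frac{5449}{21022} + \frac{12}{1975} = - \frac{10509511}{41518450}$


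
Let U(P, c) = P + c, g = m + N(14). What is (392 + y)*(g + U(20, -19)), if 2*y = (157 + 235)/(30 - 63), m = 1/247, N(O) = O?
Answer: 3631880/627 ≈ 5792.5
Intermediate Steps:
m = 1/247 ≈ 0.0040486
y = -196/33 (y = ((157 + 235)/(30 - 63))/2 = (392/(-33))/2 = (392*(-1/33))/2 = (1/2)*(-392/33) = -196/33 ≈ -5.9394)
g = 3459/247 (g = 1/247 + 14 = 3459/247 ≈ 14.004)
(392 + y)*(g + U(20, -19)) = (392 - 196/33)*(3459/247 + (20 - 19)) = 12740*(3459/247 + 1)/33 = (12740/33)*(3706/247) = 3631880/627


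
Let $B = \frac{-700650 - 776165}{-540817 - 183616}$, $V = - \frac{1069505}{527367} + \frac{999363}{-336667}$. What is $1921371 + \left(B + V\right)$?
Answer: $\frac{247128189628877638058114}{128620953510722637} \approx 1.9214 \cdot 10^{6}$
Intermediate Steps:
$V = - \frac{887098107056}{177547065789}$ ($V = \left(-1069505\right) \frac{1}{527367} + 999363 \left(- \frac{1}{336667}\right) = - \frac{1069505}{527367} - \frac{999363}{336667} = - \frac{887098107056}{177547065789} \approx -4.9964$)
$B = \frac{1476815}{724433}$ ($B = - \frac{1476815}{-724433} = \left(-1476815\right) \left(- \frac{1}{724433}\right) = \frac{1476815}{724433} \approx 2.0386$)
$1921371 + \left(B + V\right) = 1921371 + \left(\frac{1476815}{724433} - \frac{887098107056}{177547065789}\right) = 1921371 - \frac{380438973025717213}{128620953510722637} = \frac{247128189628877638058114}{128620953510722637}$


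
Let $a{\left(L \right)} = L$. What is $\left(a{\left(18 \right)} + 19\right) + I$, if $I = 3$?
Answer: $40$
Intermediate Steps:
$\left(a{\left(18 \right)} + 19\right) + I = \left(18 + 19\right) + 3 = 37 + 3 = 40$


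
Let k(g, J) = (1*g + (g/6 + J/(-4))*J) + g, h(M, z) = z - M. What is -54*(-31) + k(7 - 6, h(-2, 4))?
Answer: 1668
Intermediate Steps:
k(g, J) = 2*g + J*(-J/4 + g/6) (k(g, J) = (g + (g*(⅙) + J*(-¼))*J) + g = (g + (g/6 - J/4)*J) + g = (g + (-J/4 + g/6)*J) + g = (g + J*(-J/4 + g/6)) + g = 2*g + J*(-J/4 + g/6))
-54*(-31) + k(7 - 6, h(-2, 4)) = -54*(-31) + (2*(7 - 6) - (4 - 1*(-2))²/4 + (4 - 1*(-2))*(7 - 6)/6) = 1674 + (2*1 - (4 + 2)²/4 + (⅙)*(4 + 2)*1) = 1674 + (2 - ¼*6² + (⅙)*6*1) = 1674 + (2 - ¼*36 + 1) = 1674 + (2 - 9 + 1) = 1674 - 6 = 1668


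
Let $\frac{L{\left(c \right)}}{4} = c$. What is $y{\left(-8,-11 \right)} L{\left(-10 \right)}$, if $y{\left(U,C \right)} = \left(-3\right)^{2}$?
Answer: $-360$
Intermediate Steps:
$y{\left(U,C \right)} = 9$
$L{\left(c \right)} = 4 c$
$y{\left(-8,-11 \right)} L{\left(-10 \right)} = 9 \cdot 4 \left(-10\right) = 9 \left(-40\right) = -360$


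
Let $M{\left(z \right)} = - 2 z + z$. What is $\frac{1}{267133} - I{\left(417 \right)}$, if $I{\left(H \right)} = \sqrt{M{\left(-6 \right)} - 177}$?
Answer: $\frac{1}{267133} - 3 i \sqrt{19} \approx 3.7435 \cdot 10^{-6} - 13.077 i$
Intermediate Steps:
$M{\left(z \right)} = - z$
$I{\left(H \right)} = 3 i \sqrt{19}$ ($I{\left(H \right)} = \sqrt{\left(-1\right) \left(-6\right) - 177} = \sqrt{6 - 177} = \sqrt{-171} = 3 i \sqrt{19}$)
$\frac{1}{267133} - I{\left(417 \right)} = \frac{1}{267133} - 3 i \sqrt{19}$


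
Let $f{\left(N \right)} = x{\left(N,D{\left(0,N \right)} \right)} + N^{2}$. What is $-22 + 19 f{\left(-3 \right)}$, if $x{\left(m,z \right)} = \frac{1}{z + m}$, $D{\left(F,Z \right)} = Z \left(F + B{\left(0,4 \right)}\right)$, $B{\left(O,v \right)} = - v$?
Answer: $\frac{1360}{9} \approx 151.11$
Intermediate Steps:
$D{\left(F,Z \right)} = Z \left(-4 + F\right)$ ($D{\left(F,Z \right)} = Z \left(F - 4\right) = Z \left(-4 + F\right)$)
$x{\left(m,z \right)} = \frac{1}{m + z}$
$f{\left(N \right)} = N^{2} - \frac{1}{3 N}$ ($f{\left(N \right)} = \frac{1}{N + N \left(-4 + 0\right)} + N^{2} = \frac{1}{N + N \left(-4\right)} + N^{2} = \frac{1}{N - 4 N} + N^{2} = \frac{1}{\left(-3\right) N} + N^{2} = - \frac{1}{3 N} + N^{2} = N^{2} - \frac{1}{3 N}$)
$-22 + 19 f{\left(-3 \right)} = -22 + 19 \frac{- \frac{1}{3} + \left(-3\right)^{3}}{-3} = -22 + 19 \left(- \frac{- \frac{1}{3} - 27}{3}\right) = -22 + 19 \left(\left(- \frac{1}{3}\right) \left(- \frac{82}{3}\right)\right) = -22 + 19 \cdot \frac{82}{9} = -22 + \frac{1558}{9} = \frac{1360}{9}$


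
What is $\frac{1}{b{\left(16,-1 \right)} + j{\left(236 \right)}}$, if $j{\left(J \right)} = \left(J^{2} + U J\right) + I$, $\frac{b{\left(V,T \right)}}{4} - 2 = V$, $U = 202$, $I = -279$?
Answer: $\frac{1}{103161} \approx 9.6936 \cdot 10^{-6}$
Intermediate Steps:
$b{\left(V,T \right)} = 8 + 4 V$
$j{\left(J \right)} = -279 + J^{2} + 202 J$ ($j{\left(J \right)} = \left(J^{2} + 202 J\right) - 279 = -279 + J^{2} + 202 J$)
$\frac{1}{b{\left(16,-1 \right)} + j{\left(236 \right)}} = \frac{1}{\left(8 + 4 \cdot 16\right) + \left(-279 + 236^{2} + 202 \cdot 236\right)} = \frac{1}{\left(8 + 64\right) + \left(-279 + 55696 + 47672\right)} = \frac{1}{72 + 103089} = \frac{1}{103161}$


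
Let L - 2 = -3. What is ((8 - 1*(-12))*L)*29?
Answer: -580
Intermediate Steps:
L = -1 (L = 2 - 3 = -1)
((8 - 1*(-12))*L)*29 = ((8 - 1*(-12))*(-1))*29 = ((8 + 12)*(-1))*29 = (20*(-1))*29 = -20*29 = -580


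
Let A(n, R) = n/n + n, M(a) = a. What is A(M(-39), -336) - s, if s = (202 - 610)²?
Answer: -166502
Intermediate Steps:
A(n, R) = 1 + n
s = 166464 (s = (-408)² = 166464)
A(M(-39), -336) - s = (1 - 39) - 1*166464 = -38 - 166464 = -166502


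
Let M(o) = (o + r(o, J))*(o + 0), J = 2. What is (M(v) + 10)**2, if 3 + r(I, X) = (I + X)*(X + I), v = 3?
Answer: 7225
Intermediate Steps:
r(I, X) = -3 + (I + X)**2 (r(I, X) = -3 + (I + X)*(X + I) = -3 + (I + X)*(I + X) = -3 + (I + X)**2)
M(o) = o*(-3 + o + (2 + o)**2) (M(o) = (o + (-3 + (o + 2)**2))*(o + 0) = (o + (-3 + (2 + o)**2))*o = (-3 + o + (2 + o)**2)*o = o*(-3 + o + (2 + o)**2))
(M(v) + 10)**2 = (3*(-3 + 3 + (2 + 3)**2) + 10)**2 = (3*(-3 + 3 + 5**2) + 10)**2 = (3*(-3 + 3 + 25) + 10)**2 = (3*25 + 10)**2 = (75 + 10)**2 = 85**2 = 7225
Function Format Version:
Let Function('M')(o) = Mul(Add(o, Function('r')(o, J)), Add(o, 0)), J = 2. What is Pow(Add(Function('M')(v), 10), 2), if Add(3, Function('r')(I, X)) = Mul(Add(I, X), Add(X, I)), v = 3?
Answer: 7225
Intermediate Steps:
Function('r')(I, X) = Add(-3, Pow(Add(I, X), 2)) (Function('r')(I, X) = Add(-3, Mul(Add(I, X), Add(X, I))) = Add(-3, Mul(Add(I, X), Add(I, X))) = Add(-3, Pow(Add(I, X), 2)))
Function('M')(o) = Mul(o, Add(-3, o, Pow(Add(2, o), 2))) (Function('M')(o) = Mul(Add(o, Add(-3, Pow(Add(o, 2), 2))), Add(o, 0)) = Mul(Add(o, Add(-3, Pow(Add(2, o), 2))), o) = Mul(Add(-3, o, Pow(Add(2, o), 2)), o) = Mul(o, Add(-3, o, Pow(Add(2, o), 2))))
Pow(Add(Function('M')(v), 10), 2) = Pow(Add(Mul(3, Add(-3, 3, Pow(Add(2, 3), 2))), 10), 2) = Pow(Add(Mul(3, Add(-3, 3, Pow(5, 2))), 10), 2) = Pow(Add(Mul(3, Add(-3, 3, 25)), 10), 2) = Pow(Add(Mul(3, 25), 10), 2) = Pow(Add(75, 10), 2) = Pow(85, 2) = 7225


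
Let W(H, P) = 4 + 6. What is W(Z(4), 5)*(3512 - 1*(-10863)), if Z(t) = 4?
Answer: 143750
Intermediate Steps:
W(H, P) = 10
W(Z(4), 5)*(3512 - 1*(-10863)) = 10*(3512 - 1*(-10863)) = 10*(3512 + 10863) = 10*14375 = 143750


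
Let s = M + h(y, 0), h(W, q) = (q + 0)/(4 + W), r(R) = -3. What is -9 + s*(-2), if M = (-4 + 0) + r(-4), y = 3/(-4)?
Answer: 5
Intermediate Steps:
y = -¾ (y = 3*(-¼) = -¾ ≈ -0.75000)
h(W, q) = q/(4 + W)
M = -7 (M = (-4 + 0) - 3 = -4 - 3 = -7)
s = -7 (s = -7 + 0/(4 - ¾) = -7 + 0/(13/4) = -7 + 0*(4/13) = -7 + 0 = -7)
-9 + s*(-2) = -9 - 7*(-2) = -9 + 14 = 5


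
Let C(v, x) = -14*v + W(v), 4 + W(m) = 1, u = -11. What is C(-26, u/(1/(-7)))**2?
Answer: 130321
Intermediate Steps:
W(m) = -3 (W(m) = -4 + 1 = -3)
C(v, x) = -3 - 14*v (C(v, x) = -14*v - 3 = -3 - 14*v)
C(-26, u/(1/(-7)))**2 = (-3 - 14*(-26))**2 = (-3 + 364)**2 = 361**2 = 130321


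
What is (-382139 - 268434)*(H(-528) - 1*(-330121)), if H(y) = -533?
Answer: -214421053924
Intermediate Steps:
(-382139 - 268434)*(H(-528) - 1*(-330121)) = (-382139 - 268434)*(-533 - 1*(-330121)) = -650573*(-533 + 330121) = -650573*329588 = -214421053924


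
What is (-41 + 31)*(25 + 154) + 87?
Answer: -1703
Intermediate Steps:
(-41 + 31)*(25 + 154) + 87 = -10*179 + 87 = -1790 + 87 = -1703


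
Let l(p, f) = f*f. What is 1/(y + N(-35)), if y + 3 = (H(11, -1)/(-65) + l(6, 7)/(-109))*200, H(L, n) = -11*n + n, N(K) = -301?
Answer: -1417/601768 ≈ -0.0023547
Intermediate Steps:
H(L, n) = -10*n
l(p, f) = f**2
y = -175251/1417 (y = -3 + (-10*(-1)/(-65) + 7**2/(-109))*200 = -3 + (10*(-1/65) + 49*(-1/109))*200 = -3 + (-2/13 - 49/109)*200 = -3 - 855/1417*200 = -3 - 171000/1417 = -175251/1417 ≈ -123.68)
1/(y + N(-35)) = 1/(-175251/1417 - 301) = 1/(-601768/1417) = -1417/601768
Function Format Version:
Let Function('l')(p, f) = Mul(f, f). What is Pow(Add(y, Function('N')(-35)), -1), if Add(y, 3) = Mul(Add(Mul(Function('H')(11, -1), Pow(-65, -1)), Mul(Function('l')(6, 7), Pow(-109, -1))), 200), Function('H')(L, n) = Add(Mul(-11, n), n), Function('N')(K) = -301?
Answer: Rational(-1417, 601768) ≈ -0.0023547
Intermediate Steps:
Function('H')(L, n) = Mul(-10, n)
Function('l')(p, f) = Pow(f, 2)
y = Rational(-175251, 1417) (y = Add(-3, Mul(Add(Mul(Mul(-10, -1), Pow(-65, -1)), Mul(Pow(7, 2), Pow(-109, -1))), 200)) = Add(-3, Mul(Add(Mul(10, Rational(-1, 65)), Mul(49, Rational(-1, 109))), 200)) = Add(-3, Mul(Add(Rational(-2, 13), Rational(-49, 109)), 200)) = Add(-3, Mul(Rational(-855, 1417), 200)) = Add(-3, Rational(-171000, 1417)) = Rational(-175251, 1417) ≈ -123.68)
Pow(Add(y, Function('N')(-35)), -1) = Pow(Add(Rational(-175251, 1417), -301), -1) = Pow(Rational(-601768, 1417), -1) = Rational(-1417, 601768)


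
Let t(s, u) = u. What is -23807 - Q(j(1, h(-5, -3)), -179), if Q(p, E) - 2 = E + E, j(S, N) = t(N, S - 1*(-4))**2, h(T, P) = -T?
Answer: -23451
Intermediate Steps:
j(S, N) = (4 + S)**2 (j(S, N) = (S - 1*(-4))**2 = (S + 4)**2 = (4 + S)**2)
Q(p, E) = 2 + 2*E (Q(p, E) = 2 + (E + E) = 2 + 2*E)
-23807 - Q(j(1, h(-5, -3)), -179) = -23807 - (2 + 2*(-179)) = -23807 - (2 - 358) = -23807 - 1*(-356) = -23807 + 356 = -23451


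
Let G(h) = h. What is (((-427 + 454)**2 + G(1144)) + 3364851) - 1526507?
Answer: 1840217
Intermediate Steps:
(((-427 + 454)**2 + G(1144)) + 3364851) - 1526507 = (((-427 + 454)**2 + 1144) + 3364851) - 1526507 = ((27**2 + 1144) + 3364851) - 1526507 = ((729 + 1144) + 3364851) - 1526507 = (1873 + 3364851) - 1526507 = 3366724 - 1526507 = 1840217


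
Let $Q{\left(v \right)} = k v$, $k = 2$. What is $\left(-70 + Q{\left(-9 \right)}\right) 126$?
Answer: $-11088$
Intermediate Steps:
$Q{\left(v \right)} = 2 v$
$\left(-70 + Q{\left(-9 \right)}\right) 126 = \left(-70 + 2 \left(-9\right)\right) 126 = \left(-70 - 18\right) 126 = \left(-88\right) 126 = -11088$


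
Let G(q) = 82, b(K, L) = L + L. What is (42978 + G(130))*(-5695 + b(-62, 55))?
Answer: -240490100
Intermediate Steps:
b(K, L) = 2*L
(42978 + G(130))*(-5695 + b(-62, 55)) = (42978 + 82)*(-5695 + 2*55) = 43060*(-5695 + 110) = 43060*(-5585) = -240490100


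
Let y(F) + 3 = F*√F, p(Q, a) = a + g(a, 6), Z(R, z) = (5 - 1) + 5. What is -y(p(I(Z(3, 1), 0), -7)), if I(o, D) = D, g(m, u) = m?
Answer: 3 + 14*I*√14 ≈ 3.0 + 52.383*I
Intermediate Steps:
Z(R, z) = 9 (Z(R, z) = 4 + 5 = 9)
p(Q, a) = 2*a (p(Q, a) = a + a = 2*a)
y(F) = -3 + F^(3/2) (y(F) = -3 + F*√F = -3 + F^(3/2))
-y(p(I(Z(3, 1), 0), -7)) = -(-3 + (2*(-7))^(3/2)) = -(-3 + (-14)^(3/2)) = -(-3 - 14*I*√14) = 3 + 14*I*√14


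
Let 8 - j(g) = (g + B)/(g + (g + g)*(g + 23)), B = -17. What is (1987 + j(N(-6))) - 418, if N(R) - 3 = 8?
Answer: 398983/253 ≈ 1577.0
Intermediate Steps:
N(R) = 11 (N(R) = 3 + 8 = 11)
j(g) = 8 - (-17 + g)/(g + 2*g*(23 + g)) (j(g) = 8 - (g - 17)/(g + (g + g)*(g + 23)) = 8 - (-17 + g)/(g + (2*g)*(23 + g)) = 8 - (-17 + g)/(g + 2*g*(23 + g)))
(1987 + j(N(-6))) - 418 = (1987 + (17 + 16*11² + 375*11)/(11*(47 + 2*11))) - 418 = (1987 + (17 + 16*121 + 4125)/(11*(47 + 22))) - 418 = (1987 + (1/11)*(17 + 1936 + 4125)/69) - 418 = (1987 + (1/11)*(1/69)*6078) - 418 = (1987 + 2026/253) - 418 = 504737/253 - 418 = 398983/253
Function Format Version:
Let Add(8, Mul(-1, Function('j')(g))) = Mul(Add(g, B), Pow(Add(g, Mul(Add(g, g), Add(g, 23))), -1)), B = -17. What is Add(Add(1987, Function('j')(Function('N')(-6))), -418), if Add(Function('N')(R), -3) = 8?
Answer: Rational(398983, 253) ≈ 1577.0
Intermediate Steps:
Function('N')(R) = 11 (Function('N')(R) = Add(3, 8) = 11)
Function('j')(g) = Add(8, Mul(-1, Pow(Add(g, Mul(2, g, Add(23, g))), -1), Add(-17, g))) (Function('j')(g) = Add(8, Mul(-1, Mul(Add(g, -17), Pow(Add(g, Mul(Add(g, g), Add(g, 23))), -1)))) = Add(8, Mul(-1, Mul(Add(-17, g), Pow(Add(g, Mul(Mul(2, g), Add(23, g))), -1)))) = Add(8, Mul(-1, Mul(Add(-17, g), Pow(Add(g, Mul(2, g, Add(23, g))), -1)))) = Add(8, Mul(-1, Mul(Pow(Add(g, Mul(2, g, Add(23, g))), -1), Add(-17, g)))) = Add(8, Mul(-1, Pow(Add(g, Mul(2, g, Add(23, g))), -1), Add(-17, g))))
Add(Add(1987, Function('j')(Function('N')(-6))), -418) = Add(Add(1987, Mul(Pow(11, -1), Pow(Add(47, Mul(2, 11)), -1), Add(17, Mul(16, Pow(11, 2)), Mul(375, 11)))), -418) = Add(Add(1987, Mul(Rational(1, 11), Pow(Add(47, 22), -1), Add(17, Mul(16, 121), 4125))), -418) = Add(Add(1987, Mul(Rational(1, 11), Pow(69, -1), Add(17, 1936, 4125))), -418) = Add(Add(1987, Mul(Rational(1, 11), Rational(1, 69), 6078)), -418) = Add(Add(1987, Rational(2026, 253)), -418) = Add(Rational(504737, 253), -418) = Rational(398983, 253)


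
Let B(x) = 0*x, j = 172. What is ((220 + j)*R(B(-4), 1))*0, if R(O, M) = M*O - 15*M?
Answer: 0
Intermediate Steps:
B(x) = 0
R(O, M) = -15*M + M*O
((220 + j)*R(B(-4), 1))*0 = ((220 + 172)*(1*(-15 + 0)))*0 = (392*(1*(-15)))*0 = (392*(-15))*0 = -5880*0 = 0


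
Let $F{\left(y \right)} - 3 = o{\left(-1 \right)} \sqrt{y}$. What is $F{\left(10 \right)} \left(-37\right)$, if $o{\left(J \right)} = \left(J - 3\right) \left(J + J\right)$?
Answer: $-111 - 296 \sqrt{10} \approx -1047.0$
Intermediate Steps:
$o{\left(J \right)} = 2 J \left(-3 + J\right)$ ($o{\left(J \right)} = \left(-3 + J\right) 2 J = 2 J \left(-3 + J\right)$)
$F{\left(y \right)} = 3 + 8 \sqrt{y}$ ($F{\left(y \right)} = 3 + 2 \left(-1\right) \left(-3 - 1\right) \sqrt{y} = 3 + 2 \left(-1\right) \left(-4\right) \sqrt{y} = 3 + 8 \sqrt{y}$)
$F{\left(10 \right)} \left(-37\right) = \left(3 + 8 \sqrt{10}\right) \left(-37\right) = -111 - 296 \sqrt{10}$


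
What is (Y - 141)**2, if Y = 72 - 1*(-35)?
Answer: 1156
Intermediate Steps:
Y = 107 (Y = 72 + 35 = 107)
(Y - 141)**2 = (107 - 141)**2 = (-34)**2 = 1156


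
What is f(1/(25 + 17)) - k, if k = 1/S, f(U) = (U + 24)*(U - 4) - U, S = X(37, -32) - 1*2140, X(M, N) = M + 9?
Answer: -58821911/615636 ≈ -95.547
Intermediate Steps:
X(M, N) = 9 + M
S = -2094 (S = (9 + 37) - 1*2140 = 46 - 2140 = -2094)
f(U) = -U + (-4 + U)*(24 + U) (f(U) = (24 + U)*(-4 + U) - U = (-4 + U)*(24 + U) - U = -U + (-4 + U)*(24 + U))
k = -1/2094 (k = 1/(-2094) = -1/2094 ≈ -0.00047755)
f(1/(25 + 17)) - k = (-96 + (1/(25 + 17))² + 19/(25 + 17)) - 1*(-1/2094) = (-96 + (1/42)² + 19/42) + 1/2094 = (-96 + (1/42)² + 19*(1/42)) + 1/2094 = (-96 + 1/1764 + 19/42) + 1/2094 = -168545/1764 + 1/2094 = -58821911/615636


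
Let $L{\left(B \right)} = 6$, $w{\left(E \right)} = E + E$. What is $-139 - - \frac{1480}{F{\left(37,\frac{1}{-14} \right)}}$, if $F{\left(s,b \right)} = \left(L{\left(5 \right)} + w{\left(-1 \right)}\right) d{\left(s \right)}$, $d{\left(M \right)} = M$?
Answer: $-129$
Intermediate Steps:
$w{\left(E \right)} = 2 E$
$F{\left(s,b \right)} = 4 s$ ($F{\left(s,b \right)} = \left(6 + 2 \left(-1\right)\right) s = \left(6 - 2\right) s = 4 s$)
$-139 - - \frac{1480}{F{\left(37,\frac{1}{-14} \right)}} = -139 - - \frac{1480}{4 \cdot 37} = -139 - - \frac{1480}{148} = -139 - \left(-1480\right) \frac{1}{148} = -139 - -10 = -139 + 10 = -129$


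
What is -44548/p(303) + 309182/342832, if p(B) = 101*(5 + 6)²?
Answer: -5746983357/2094874936 ≈ -2.7434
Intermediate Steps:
p(B) = 12221 (p(B) = 101*11² = 101*121 = 12221)
-44548/p(303) + 309182/342832 = -44548/12221 + 309182/342832 = -44548*1/12221 + 309182*(1/342832) = -44548/12221 + 154591/171416 = -5746983357/2094874936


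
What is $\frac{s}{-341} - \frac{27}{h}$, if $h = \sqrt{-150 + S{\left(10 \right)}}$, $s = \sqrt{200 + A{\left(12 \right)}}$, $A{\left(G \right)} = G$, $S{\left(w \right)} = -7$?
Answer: $- \frac{2 \sqrt{53}}{341} + \frac{27 i \sqrt{157}}{157} \approx -0.042699 + 2.1548 i$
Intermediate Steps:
$s = 2 \sqrt{53}$ ($s = \sqrt{200 + 12} = \sqrt{212} = 2 \sqrt{53} \approx 14.56$)
$h = i \sqrt{157}$ ($h = \sqrt{-150 - 7} = \sqrt{-157} = i \sqrt{157} \approx 12.53 i$)
$\frac{s}{-341} - \frac{27}{h} = \frac{2 \sqrt{53}}{-341} - \frac{27}{i \sqrt{157}} = 2 \sqrt{53} \left(- \frac{1}{341}\right) - 27 \left(- \frac{i \sqrt{157}}{157}\right) = - \frac{2 \sqrt{53}}{341} + \frac{27 i \sqrt{157}}{157}$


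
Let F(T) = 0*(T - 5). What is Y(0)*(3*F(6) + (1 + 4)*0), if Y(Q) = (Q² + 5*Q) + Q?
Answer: 0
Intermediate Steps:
F(T) = 0 (F(T) = 0*(-5 + T) = 0)
Y(Q) = Q² + 6*Q
Y(0)*(3*F(6) + (1 + 4)*0) = (0*(6 + 0))*(3*0 + (1 + 4)*0) = (0*6)*(0 + 5*0) = 0*(0 + 0) = 0*0 = 0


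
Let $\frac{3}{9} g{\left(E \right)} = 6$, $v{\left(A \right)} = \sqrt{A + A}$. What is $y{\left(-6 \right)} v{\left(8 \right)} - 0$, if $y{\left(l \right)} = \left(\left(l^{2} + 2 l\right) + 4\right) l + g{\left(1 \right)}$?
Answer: $-600$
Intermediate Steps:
$v{\left(A \right)} = \sqrt{2} \sqrt{A}$ ($v{\left(A \right)} = \sqrt{2 A} = \sqrt{2} \sqrt{A}$)
$g{\left(E \right)} = 18$ ($g{\left(E \right)} = 3 \cdot 6 = 18$)
$y{\left(l \right)} = 18 + l \left(4 + l^{2} + 2 l\right)$ ($y{\left(l \right)} = \left(\left(l^{2} + 2 l\right) + 4\right) l + 18 = \left(4 + l^{2} + 2 l\right) l + 18 = l \left(4 + l^{2} + 2 l\right) + 18 = 18 + l \left(4 + l^{2} + 2 l\right)$)
$y{\left(-6 \right)} v{\left(8 \right)} - 0 = \left(18 + \left(-6\right)^{3} + 2 \left(-6\right)^{2} + 4 \left(-6\right)\right) \sqrt{2} \sqrt{8} - 0 = \left(18 - 216 + 2 \cdot 36 - 24\right) \sqrt{2} \cdot 2 \sqrt{2} + 0 = \left(18 - 216 + 72 - 24\right) 4 + 0 = \left(-150\right) 4 + 0 = -600 + 0 = -600$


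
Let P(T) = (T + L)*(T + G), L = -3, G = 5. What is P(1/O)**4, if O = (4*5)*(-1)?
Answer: 1330025961969441/25600000000 ≈ 51954.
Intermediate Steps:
O = -20 (O = 20*(-1) = -20)
P(T) = (-3 + T)*(5 + T) (P(T) = (T - 3)*(T + 5) = (-3 + T)*(5 + T))
P(1/O)**4 = (-15 + (1/(-20))**2 + 2/(-20))**4 = (-15 + (-1/20)**2 + 2*(-1/20))**4 = (-15 + 1/400 - 1/10)**4 = (-6039/400)**4 = 1330025961969441/25600000000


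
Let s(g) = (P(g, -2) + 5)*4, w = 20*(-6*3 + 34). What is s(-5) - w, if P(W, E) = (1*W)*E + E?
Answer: -268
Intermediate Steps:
P(W, E) = E + E*W (P(W, E) = W*E + E = E*W + E = E + E*W)
w = 320 (w = 20*(-18 + 34) = 20*16 = 320)
s(g) = 12 - 8*g (s(g) = (-2*(1 + g) + 5)*4 = ((-2 - 2*g) + 5)*4 = (3 - 2*g)*4 = 12 - 8*g)
s(-5) - w = (12 - 8*(-5)) - 1*320 = (12 + 40) - 320 = 52 - 320 = -268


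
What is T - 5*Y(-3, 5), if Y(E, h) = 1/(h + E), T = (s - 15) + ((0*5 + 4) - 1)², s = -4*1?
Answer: -25/2 ≈ -12.500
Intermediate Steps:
s = -4
T = -10 (T = (-4 - 15) + ((0*5 + 4) - 1)² = -19 + ((0 + 4) - 1)² = -19 + (4 - 1)² = -19 + 3² = -19 + 9 = -10)
Y(E, h) = 1/(E + h)
T - 5*Y(-3, 5) = -10 - 5/(-3 + 5) = -10 - 5/2 = -25/2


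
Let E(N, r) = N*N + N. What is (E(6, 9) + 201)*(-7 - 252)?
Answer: -62937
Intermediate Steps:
E(N, r) = N + N² (E(N, r) = N² + N = N + N²)
(E(6, 9) + 201)*(-7 - 252) = (6*(1 + 6) + 201)*(-7 - 252) = (6*7 + 201)*(-259) = (42 + 201)*(-259) = 243*(-259) = -62937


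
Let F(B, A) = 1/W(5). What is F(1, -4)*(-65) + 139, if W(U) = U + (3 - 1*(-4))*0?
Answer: 126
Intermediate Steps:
W(U) = U (W(U) = U + (3 + 4)*0 = U + 7*0 = U + 0 = U)
F(B, A) = 1/5
F(1, -4)*(-65) + 139 = (1/5)*(-65) + 139 = -13 + 139 = 126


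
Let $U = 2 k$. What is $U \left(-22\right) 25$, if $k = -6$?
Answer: $6600$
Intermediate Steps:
$U = -12$ ($U = 2 \left(-6\right) = -12$)
$U \left(-22\right) 25 = \left(-12\right) \left(-22\right) 25 = 264 \cdot 25 = 6600$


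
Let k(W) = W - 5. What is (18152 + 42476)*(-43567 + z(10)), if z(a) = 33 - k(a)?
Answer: -2639682492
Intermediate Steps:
k(W) = -5 + W
z(a) = 38 - a (z(a) = 33 - (-5 + a) = 33 + (5 - a) = 38 - a)
(18152 + 42476)*(-43567 + z(10)) = (18152 + 42476)*(-43567 + (38 - 1*10)) = 60628*(-43567 + (38 - 10)) = 60628*(-43567 + 28) = 60628*(-43539) = -2639682492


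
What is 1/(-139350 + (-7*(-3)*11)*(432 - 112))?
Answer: -1/65430 ≈ -1.5283e-5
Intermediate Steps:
1/(-139350 + (-7*(-3)*11)*(432 - 112)) = 1/(-139350 + (21*11)*320) = 1/(-139350 + 231*320) = 1/(-139350 + 73920) = 1/(-65430) = -1/65430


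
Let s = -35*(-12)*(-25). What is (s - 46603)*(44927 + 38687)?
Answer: -4774610242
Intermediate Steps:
s = -10500 (s = 420*(-25) = -10500)
(s - 46603)*(44927 + 38687) = (-10500 - 46603)*(44927 + 38687) = -57103*83614 = -4774610242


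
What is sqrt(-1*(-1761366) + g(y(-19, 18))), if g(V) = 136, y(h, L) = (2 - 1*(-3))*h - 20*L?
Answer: sqrt(1761502) ≈ 1327.2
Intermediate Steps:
y(h, L) = -20*L + 5*h (y(h, L) = (2 + 3)*h - 20*L = 5*h - 20*L = -20*L + 5*h)
sqrt(-1*(-1761366) + g(y(-19, 18))) = sqrt(-1*(-1761366) + 136) = sqrt(1761366 + 136) = sqrt(1761502)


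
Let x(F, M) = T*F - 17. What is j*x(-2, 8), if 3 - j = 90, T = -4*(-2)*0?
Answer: 1479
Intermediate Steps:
T = 0 (T = 8*0 = 0)
x(F, M) = -17 (x(F, M) = 0*F - 17 = 0 - 17 = -17)
j = -87 (j = 3 - 1*90 = 3 - 90 = -87)
j*x(-2, 8) = -87*(-17) = 1479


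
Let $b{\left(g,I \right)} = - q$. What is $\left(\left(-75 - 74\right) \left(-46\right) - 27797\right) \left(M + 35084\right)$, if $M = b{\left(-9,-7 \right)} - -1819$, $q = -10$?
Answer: $-773068959$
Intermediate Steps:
$b{\left(g,I \right)} = 10$ ($b{\left(g,I \right)} = \left(-1\right) \left(-10\right) = 10$)
$M = 1829$ ($M = 10 - -1819 = 10 + 1819 = 1829$)
$\left(\left(-75 - 74\right) \left(-46\right) - 27797\right) \left(M + 35084\right) = \left(\left(-75 - 74\right) \left(-46\right) - 27797\right) \left(1829 + 35084\right) = \left(\left(-149\right) \left(-46\right) - 27797\right) 36913 = \left(6854 - 27797\right) 36913 = \left(-20943\right) 36913 = -773068959$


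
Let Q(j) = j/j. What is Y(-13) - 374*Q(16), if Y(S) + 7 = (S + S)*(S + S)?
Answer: 295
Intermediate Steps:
Y(S) = -7 + 4*S² (Y(S) = -7 + (S + S)*(S + S) = -7 + (2*S)*(2*S) = -7 + 4*S²)
Q(j) = 1
Y(-13) - 374*Q(16) = (-7 + 4*(-13)²) - 374*1 = (-7 + 4*169) - 374 = (-7 + 676) - 374 = 669 - 374 = 295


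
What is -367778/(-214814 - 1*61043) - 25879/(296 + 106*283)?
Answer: 4002563429/8356811958 ≈ 0.47896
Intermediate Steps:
-367778/(-214814 - 1*61043) - 25879/(296 + 106*283) = -367778/(-214814 - 61043) - 25879/(296 + 29998) = -367778/(-275857) - 25879/30294 = -367778*(-1/275857) - 25879*1/30294 = 367778/275857 - 25879/30294 = 4002563429/8356811958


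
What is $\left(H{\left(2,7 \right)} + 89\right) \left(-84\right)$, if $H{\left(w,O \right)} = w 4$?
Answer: $-8148$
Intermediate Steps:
$H{\left(w,O \right)} = 4 w$
$\left(H{\left(2,7 \right)} + 89\right) \left(-84\right) = \left(4 \cdot 2 + 89\right) \left(-84\right) = \left(8 + 89\right) \left(-84\right) = 97 \left(-84\right) = -8148$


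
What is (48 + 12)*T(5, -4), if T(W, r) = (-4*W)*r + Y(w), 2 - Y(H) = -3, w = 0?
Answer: 5100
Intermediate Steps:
Y(H) = 5 (Y(H) = 2 - 1*(-3) = 2 + 3 = 5)
T(W, r) = 5 - 4*W*r (T(W, r) = (-4*W)*r + 5 = -4*W*r + 5 = 5 - 4*W*r)
(48 + 12)*T(5, -4) = (48 + 12)*(5 - 4*5*(-4)) = 60*(5 + 80) = 60*85 = 5100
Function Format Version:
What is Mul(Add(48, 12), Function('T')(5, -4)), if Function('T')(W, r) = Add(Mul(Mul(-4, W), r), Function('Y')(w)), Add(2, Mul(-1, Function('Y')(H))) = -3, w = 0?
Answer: 5100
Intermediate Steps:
Function('Y')(H) = 5 (Function('Y')(H) = Add(2, Mul(-1, -3)) = Add(2, 3) = 5)
Function('T')(W, r) = Add(5, Mul(-4, W, r)) (Function('T')(W, r) = Add(Mul(Mul(-4, W), r), 5) = Add(Mul(-4, W, r), 5) = Add(5, Mul(-4, W, r)))
Mul(Add(48, 12), Function('T')(5, -4)) = Mul(Add(48, 12), Add(5, Mul(-4, 5, -4))) = Mul(60, Add(5, 80)) = Mul(60, 85) = 5100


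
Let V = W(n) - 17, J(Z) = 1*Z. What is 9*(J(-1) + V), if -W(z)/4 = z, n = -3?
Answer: -54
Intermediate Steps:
W(z) = -4*z
J(Z) = Z
V = -5 (V = -4*(-3) - 17 = 12 - 17 = -5)
9*(J(-1) + V) = 9*(-1 - 5) = 9*(-6) = -54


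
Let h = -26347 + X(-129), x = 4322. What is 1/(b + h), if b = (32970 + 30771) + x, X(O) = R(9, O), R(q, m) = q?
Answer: 1/41725 ≈ 2.3966e-5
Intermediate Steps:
X(O) = 9
h = -26338 (h = -26347 + 9 = -26338)
b = 68063 (b = (32970 + 30771) + 4322 = 63741 + 4322 = 68063)
1/(b + h) = 1/(68063 - 26338) = 1/41725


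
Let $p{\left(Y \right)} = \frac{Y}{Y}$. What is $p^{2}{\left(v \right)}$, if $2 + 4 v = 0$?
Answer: $1$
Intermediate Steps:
$v = - \frac{1}{2}$ ($v = - \frac{1}{2} + \frac{1}{4} \cdot 0 = - \frac{1}{2} + 0 = - \frac{1}{2} \approx -0.5$)
$p{\left(Y \right)} = 1$
$p^{2}{\left(v \right)} = 1^{2} = 1$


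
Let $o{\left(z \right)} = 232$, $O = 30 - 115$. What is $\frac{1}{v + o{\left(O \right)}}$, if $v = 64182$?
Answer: $\frac{1}{64414} \approx 1.5525 \cdot 10^{-5}$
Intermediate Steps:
$O = -85$
$\frac{1}{v + o{\left(O \right)}} = \frac{1}{64182 + 232} = \frac{1}{64414}$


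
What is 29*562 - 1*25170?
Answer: -8872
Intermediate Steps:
29*562 - 1*25170 = 16298 - 25170 = -8872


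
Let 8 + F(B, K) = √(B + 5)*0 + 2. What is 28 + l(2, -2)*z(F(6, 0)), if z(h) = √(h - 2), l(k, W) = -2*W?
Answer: 28 + 8*I*√2 ≈ 28.0 + 11.314*I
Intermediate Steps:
F(B, K) = -6 (F(B, K) = -8 + (√(B + 5)*0 + 2) = -8 + (√(5 + B)*0 + 2) = -8 + (0 + 2) = -8 + 2 = -6)
z(h) = √(-2 + h)
28 + l(2, -2)*z(F(6, 0)) = 28 + (-2*(-2))*√(-2 - 6) = 28 + 4*√(-8) = 28 + 4*(2*I*√2) = 28 + 8*I*√2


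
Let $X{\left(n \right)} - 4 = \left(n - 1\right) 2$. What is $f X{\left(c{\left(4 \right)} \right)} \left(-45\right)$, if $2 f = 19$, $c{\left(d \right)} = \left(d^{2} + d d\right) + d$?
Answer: $-31635$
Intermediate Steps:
$c{\left(d \right)} = d + 2 d^{2}$ ($c{\left(d \right)} = \left(d^{2} + d^{2}\right) + d = 2 d^{2} + d = d + 2 d^{2}$)
$f = \frac{19}{2}$ ($f = \frac{1}{2} \cdot 19 = \frac{19}{2} \approx 9.5$)
$X{\left(n \right)} = 2 + 2 n$ ($X{\left(n \right)} = 4 + \left(n - 1\right) 2 = 4 + \left(-1 + n\right) 2 = 4 + \left(-2 + 2 n\right) = 2 + 2 n$)
$f X{\left(c{\left(4 \right)} \right)} \left(-45\right) = \frac{19 \left(2 + 2 \cdot 4 \left(1 + 2 \cdot 4\right)\right)}{2} \left(-45\right) = \frac{19 \left(2 + 2 \cdot 4 \left(1 + 8\right)\right)}{2} \left(-45\right) = \frac{19 \left(2 + 2 \cdot 4 \cdot 9\right)}{2} \left(-45\right) = \frac{19 \left(2 + 2 \cdot 36\right)}{2} \left(-45\right) = \frac{19 \left(2 + 72\right)}{2} \left(-45\right) = \frac{19}{2} \cdot 74 \left(-45\right) = 703 \left(-45\right) = -31635$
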